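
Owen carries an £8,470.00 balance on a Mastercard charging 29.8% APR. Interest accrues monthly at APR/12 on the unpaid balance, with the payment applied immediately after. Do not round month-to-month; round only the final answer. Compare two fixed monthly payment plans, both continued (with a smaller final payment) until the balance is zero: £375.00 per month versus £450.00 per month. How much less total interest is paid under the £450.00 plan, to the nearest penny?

£1,024.35

Monthly rate r = 29.8%/12 = 2.48333% = 0.0248333.
At £375.00/mo: n = ⌈−ln(1 − rB₀/P)/ln(1+r)⌉ = 34 payments (last £208.18); total interest = total paid − £8,470.00 = £4,113.18.
At £450.00/mo: 26 payments (last £308.83); total interest £3,088.83.
Interest saved = £4,113.18 − £3,088.83 = £1,024.35.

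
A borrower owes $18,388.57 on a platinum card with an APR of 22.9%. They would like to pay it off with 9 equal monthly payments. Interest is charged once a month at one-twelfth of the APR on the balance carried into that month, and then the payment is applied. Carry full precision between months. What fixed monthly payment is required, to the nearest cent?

Monthly rate r = 22.9%/12 = 1.90833% = 0.0190833.
Level-payment amortization: P = B₀·r / (1 − (1+r)^(−n)) = 18388.57·0.0190833 / (1 − 1.01908^(−9)).
Denominator 1 − (1+r)^(−9) = 0.156446349.
P = 350.915 / 0.156446349 ≈ 2243.04.

$2,243.04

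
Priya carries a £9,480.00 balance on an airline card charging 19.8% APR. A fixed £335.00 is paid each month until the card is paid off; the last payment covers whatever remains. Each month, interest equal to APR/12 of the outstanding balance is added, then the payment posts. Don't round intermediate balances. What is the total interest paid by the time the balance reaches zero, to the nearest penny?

Monthly rate r = 19.8%/12 = 1.65% = 0.0165.
Payoff takes n = ⌈−ln(1 − rB₀/P)/ln(1+r)⌉ = ⌈38.441⌉ = 39 payments; the last is £148.27.
Total paid = 38·£335.00 + £148.27 = £12,878.27.
Total interest = total paid − principal = £12,878.27 − £9,480.00 = £3,398.27.

£3,398.27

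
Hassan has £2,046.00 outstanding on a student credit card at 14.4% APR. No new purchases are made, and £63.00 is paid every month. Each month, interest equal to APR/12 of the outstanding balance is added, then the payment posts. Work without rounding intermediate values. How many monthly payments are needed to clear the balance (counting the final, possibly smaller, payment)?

42 months

Monthly rate r = 14.4%/12 = 1.2% = 0.012.
Recurrence: B ← B·(1+r) − £63.00.
Month 1: interest £24.55; balance after payment £2,007.55.
Month 2: interest £24.09; balance after payment £1,968.64.
Closed form: n = −ln(1 − rB₀/P)/ln(1+r) = −ln(0.61029)/ln(1.012) ≈ 41.399, so the balance reaches zero during payment 42.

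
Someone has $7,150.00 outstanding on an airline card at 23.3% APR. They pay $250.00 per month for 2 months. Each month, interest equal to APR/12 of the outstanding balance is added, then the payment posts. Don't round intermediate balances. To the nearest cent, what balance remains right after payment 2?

Monthly rate r = 23.3%/12 = 1.94167% = 0.0194167.
Each month: B ← B·(1+r) − $250.00.
Month 1: interest $138.83; balance after payment $7,038.83.
Month 2: interest $136.67; balance after payment $6,925.50.

$6,925.50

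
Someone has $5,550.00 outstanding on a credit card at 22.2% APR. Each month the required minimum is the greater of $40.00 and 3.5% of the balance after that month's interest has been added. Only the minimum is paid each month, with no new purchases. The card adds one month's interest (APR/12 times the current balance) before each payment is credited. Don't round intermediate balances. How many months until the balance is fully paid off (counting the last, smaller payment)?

133 months

Monthly rate r = 22.2%/12 = 1.85% = 0.0185.
While 3.5% of the post-interest balance exceeds $40.00, each month B ← (B·(1+r))·(1 − 0.035), i.e. B shrinks by the factor (1+r)·0.965 = 0.98285.
This holds for months 1–93. Entering month 94 the balance is $1,110.99; 3.5% of the post-interest balance is now below $40.00, so the flat $40.00 minimum applies from here.
From month 94 a fixed $40.00 at rate r clears $1,110.99 in 40 more payments. Total: 93 + 40 = 133 months.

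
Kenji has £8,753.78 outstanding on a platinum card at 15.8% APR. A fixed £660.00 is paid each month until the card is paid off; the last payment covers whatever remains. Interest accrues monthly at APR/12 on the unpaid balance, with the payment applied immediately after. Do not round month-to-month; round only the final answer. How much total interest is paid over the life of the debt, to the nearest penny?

£931.05

Monthly rate r = 15.8%/12 = 1.31667% = 0.0131667.
Payoff takes n = ⌈−ln(1 − rB₀/P)/ln(1+r)⌉ = ⌈14.673⌉ = 15 payments; the last is £444.83.
Total paid = 14·£660.00 + £444.83 = £9,684.83.
Total interest = total paid − principal = £9,684.83 − £8,753.78 = £931.05.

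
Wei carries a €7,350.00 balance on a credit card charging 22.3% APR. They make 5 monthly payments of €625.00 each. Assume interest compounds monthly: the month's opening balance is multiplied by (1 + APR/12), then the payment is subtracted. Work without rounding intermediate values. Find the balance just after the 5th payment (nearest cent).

€4,815.47

Monthly rate r = 22.3%/12 = 1.85833% = 0.0185833.
Each month: B ← B·(1+r) − €625.00.
Month 1: interest €136.59; balance after payment €6,861.59.
Month 2: interest €127.51; balance after payment €6,364.10.
Month 3: interest €118.27; balance after payment €5,857.36.
Month 4: interest €108.85; balance after payment €5,341.21.
Month 5: interest €99.26; balance after payment €4,815.47.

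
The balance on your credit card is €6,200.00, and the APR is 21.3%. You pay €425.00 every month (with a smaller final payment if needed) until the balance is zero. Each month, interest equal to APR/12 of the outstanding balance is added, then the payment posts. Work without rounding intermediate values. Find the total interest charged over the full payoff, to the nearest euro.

€1,039

Monthly rate r = 21.3%/12 = 1.775% = 0.01775.
Payoff takes n = ⌈−ln(1 − rB₀/P)/ln(1+r)⌉ = ⌈17.033⌉ = 18 payments; the last is €13.94.
Total paid = 17·€425.00 + €13.94 = €7,238.94.
Total interest = total paid − principal = €7,238.94 − €6,200.00 = €1,038.94.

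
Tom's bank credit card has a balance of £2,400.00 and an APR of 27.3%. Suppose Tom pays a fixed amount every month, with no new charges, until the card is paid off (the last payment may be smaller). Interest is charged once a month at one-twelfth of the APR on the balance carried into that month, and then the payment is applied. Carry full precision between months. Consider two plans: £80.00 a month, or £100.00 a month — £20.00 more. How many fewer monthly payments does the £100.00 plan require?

16 fewer payments

Monthly rate r = 27.3%/12 = 2.275% = 0.02275.
At £80.00/mo: n = ⌈−ln(1 − rB₀/P)/ln(1+r)⌉ = 52 payments (last £0.10); total interest = total paid − £2,400.00 = £1,680.10.
At £100.00/mo: 36 payments (last £10.46); total interest £1,110.46.
Payments saved = 52 − 36 = 16.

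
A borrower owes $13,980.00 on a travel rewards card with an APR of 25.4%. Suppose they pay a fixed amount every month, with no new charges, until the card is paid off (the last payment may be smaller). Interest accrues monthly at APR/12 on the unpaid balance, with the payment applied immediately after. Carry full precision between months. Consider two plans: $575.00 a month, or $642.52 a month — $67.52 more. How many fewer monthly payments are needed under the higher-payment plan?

Monthly rate r = 25.4%/12 = 2.11667% = 0.0211667.
At $575.00/mo: n = ⌈−ln(1 − rB₀/P)/ln(1+r)⌉ = 35 payments (last $294.68); total interest = total paid − $13,980.00 = $5,864.68.
At $642.52/mo: 30 payments (last $301.39); total interest $4,954.47.
Payments saved = 35 − 30 = 5.

5 fewer payments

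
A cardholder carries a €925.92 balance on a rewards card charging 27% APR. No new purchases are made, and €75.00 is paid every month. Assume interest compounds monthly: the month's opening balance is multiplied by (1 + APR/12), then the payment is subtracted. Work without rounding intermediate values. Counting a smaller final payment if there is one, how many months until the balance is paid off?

15 payments

Monthly rate r = 27%/12 = 2.25% = 0.0225.
Recurrence: B ← B·(1+r) − €75.00.
Month 1: interest €20.83; balance after payment €871.75.
Month 2: interest €19.61; balance after payment €816.37.
Closed form: n = −ln(1 − rB₀/P)/ln(1+r) = −ln(0.72222)/ln(1.0225) ≈ 14.625, so the balance reaches zero during payment 15.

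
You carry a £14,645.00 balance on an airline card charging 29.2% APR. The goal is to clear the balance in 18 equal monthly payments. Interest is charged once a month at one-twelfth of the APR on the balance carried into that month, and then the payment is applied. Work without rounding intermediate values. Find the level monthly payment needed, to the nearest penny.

Monthly rate r = 29.2%/12 = 2.43333% = 0.0243333.
Level-payment amortization: P = B₀·r / (1 − (1+r)^(−n)) = 14645.00·0.0243333 / (1 − 1.02433^(−18)).
Denominator 1 − (1+r)^(−18) = 0.351281176.
P = 356.362 / 0.351281176 ≈ 1014.46.

£1,014.46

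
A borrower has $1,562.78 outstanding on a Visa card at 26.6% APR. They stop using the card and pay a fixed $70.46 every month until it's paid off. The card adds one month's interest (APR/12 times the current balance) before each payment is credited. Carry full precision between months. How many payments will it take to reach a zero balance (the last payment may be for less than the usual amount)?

31 months

Monthly rate r = 26.6%/12 = 2.21667% = 0.0221667.
Recurrence: B ← B·(1+r) − $70.46.
Month 1: interest $34.64; balance after payment $1,526.96.
Month 2: interest $33.85; balance after payment $1,490.35.
Closed form: n = −ln(1 − rB₀/P)/ln(1+r) = −ln(0.50835)/ln(1.02217) ≈ 30.860, so the balance reaches zero during payment 31.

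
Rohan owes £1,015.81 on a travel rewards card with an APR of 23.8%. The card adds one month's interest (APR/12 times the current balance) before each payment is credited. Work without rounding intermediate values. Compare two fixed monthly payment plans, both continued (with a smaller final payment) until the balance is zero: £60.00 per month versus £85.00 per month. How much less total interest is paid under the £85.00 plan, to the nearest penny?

Monthly rate r = 23.8%/12 = 1.98333% = 0.0198333.
At £60.00/mo: n = ⌈−ln(1 − rB₀/P)/ln(1+r)⌉ = 21 payments (last £50.06); total interest = total paid − £1,015.81 = £234.25.
At £85.00/mo: 14 payments (last £66.00); total interest £155.19.
Interest saved = £234.25 − £155.19 = £79.06.

£79.06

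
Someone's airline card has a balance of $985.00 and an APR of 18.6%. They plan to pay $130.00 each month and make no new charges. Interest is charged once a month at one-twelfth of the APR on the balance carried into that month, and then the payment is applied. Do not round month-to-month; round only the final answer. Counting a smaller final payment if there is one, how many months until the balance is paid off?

Monthly rate r = 18.6%/12 = 1.55% = 0.0155.
Recurrence: B ← B·(1+r) − $130.00.
Month 1: interest $15.27; balance after payment $870.27.
Month 2: interest $13.49; balance after payment $753.76.
Closed form: n = −ln(1 − rB₀/P)/ln(1+r) = −ln(0.88256)/ln(1.0155) ≈ 8.122, so the balance reaches zero during payment 9.

9 payments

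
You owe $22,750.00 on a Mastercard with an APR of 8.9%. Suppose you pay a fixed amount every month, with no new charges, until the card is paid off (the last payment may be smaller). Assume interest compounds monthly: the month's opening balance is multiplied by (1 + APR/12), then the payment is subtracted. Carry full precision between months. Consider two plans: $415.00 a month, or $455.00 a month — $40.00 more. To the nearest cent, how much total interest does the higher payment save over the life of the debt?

Monthly rate r = 8.9%/12 = 0.741667% = 0.00741667.
At $415.00/mo: n = ⌈−ln(1 − rB₀/P)/ln(1+r)⌉ = 71 payments (last $258.47); total interest = total paid − $22,750.00 = $6,558.47.
At $455.00/mo: 63 payments (last $321.93); total interest $5,781.93.
Interest saved = $6,558.47 − $5,781.93 = $776.54.

$776.54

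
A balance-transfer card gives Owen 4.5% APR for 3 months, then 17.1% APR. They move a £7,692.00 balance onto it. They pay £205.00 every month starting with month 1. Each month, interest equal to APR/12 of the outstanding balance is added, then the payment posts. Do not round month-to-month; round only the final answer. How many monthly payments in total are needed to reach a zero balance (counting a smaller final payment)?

Promo months 1–3 at r₀ = 4.5%/12 = 0.00375; months 4+ at r₁ = 17.1%/12 = 0.01425.
After month 3: iterate B ← B·(1+r₀) − £205.00 for 3 months → £7,161.55.
Then at r₁ with £205.00/mo: n₂ = −ln(1 − r₁·B/P)/ln(1+r₁) ≈ 48.68 → 49 more payments.

52 months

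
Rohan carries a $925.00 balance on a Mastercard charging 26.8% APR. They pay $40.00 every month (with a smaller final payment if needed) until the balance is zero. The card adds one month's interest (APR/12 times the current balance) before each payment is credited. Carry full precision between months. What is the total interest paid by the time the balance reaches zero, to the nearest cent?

$390.92

Monthly rate r = 26.8%/12 = 2.23333% = 0.0223333.
Payoff takes n = ⌈−ln(1 − rB₀/P)/ln(1+r)⌉ = ⌈32.897⌉ = 33 payments; the last is $35.92.
Total paid = 32·$40.00 + $35.92 = $1,315.92.
Total interest = total paid − principal = $1,315.92 − $925.00 = $390.92.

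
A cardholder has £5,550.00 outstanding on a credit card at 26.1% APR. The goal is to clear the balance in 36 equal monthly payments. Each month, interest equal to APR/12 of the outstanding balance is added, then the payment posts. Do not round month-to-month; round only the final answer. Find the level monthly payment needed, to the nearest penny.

Monthly rate r = 26.1%/12 = 2.175% = 0.02175.
Level-payment amortization: P = B₀·r / (1 − (1+r)^(−n)) = 5550.00·0.02175 / (1 − 1.02175^(−36)).
Denominator 1 − (1+r)^(−36) = 0.539114834.
P = 120.713 / 0.539114834 ≈ 223.91.

£223.91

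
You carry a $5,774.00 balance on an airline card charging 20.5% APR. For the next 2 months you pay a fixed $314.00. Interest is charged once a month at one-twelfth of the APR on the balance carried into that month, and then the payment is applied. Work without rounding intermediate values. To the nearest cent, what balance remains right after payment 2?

$5,339.60

Monthly rate r = 20.5%/12 = 1.70833% = 0.0170833.
Each month: B ← B·(1+r) − $314.00.
Month 1: interest $98.64; balance after payment $5,558.64.
Month 2: interest $94.96; balance after payment $5,339.60.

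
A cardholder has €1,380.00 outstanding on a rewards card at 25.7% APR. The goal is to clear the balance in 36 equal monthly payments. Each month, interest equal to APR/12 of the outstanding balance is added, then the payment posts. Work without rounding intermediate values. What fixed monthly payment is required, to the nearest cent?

€55.38

Monthly rate r = 25.7%/12 = 2.14167% = 0.0214167.
Level-payment amortization: P = B₀·r / (1 − (1+r)^(−n)) = 1380.00·0.0214167 / (1 − 1.02142^(−36)).
Denominator 1 − (1+r)^(−36) = 0.533669138.
P = 29.555 / 0.533669138 ≈ 55.38.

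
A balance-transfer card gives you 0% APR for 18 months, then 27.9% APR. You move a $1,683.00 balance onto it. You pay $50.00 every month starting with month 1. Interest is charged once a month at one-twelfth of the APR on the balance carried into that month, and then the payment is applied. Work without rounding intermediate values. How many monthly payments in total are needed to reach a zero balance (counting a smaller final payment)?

38 payments

Promo months 1–18 at r₀ = 0%/12 = 0; months 19+ at r₁ = 27.9%/12 = 0.02325.
After month 18 (no interest yet): B = $1,683.00 − 18·$50.00 = $783.00.
Then at r₁ with $50.00/mo: n₂ = −ln(1 − r₁·B/P)/ln(1+r₁) ≈ 19.70 → 20 more payments.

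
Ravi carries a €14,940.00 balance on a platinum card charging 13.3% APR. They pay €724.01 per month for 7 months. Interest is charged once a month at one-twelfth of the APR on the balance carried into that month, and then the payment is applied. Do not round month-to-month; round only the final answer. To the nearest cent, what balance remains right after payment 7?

Monthly rate r = 13.3%/12 = 1.10833% = 0.0110833.
Each month: B ← B·(1+r) − €724.01.
Month 1: interest €165.59; balance after payment €14,381.57.
Month 2: interest €159.40; balance after payment €13,816.96.
Month 3: interest €153.14; balance after payment €13,246.09.
Month 4: interest €146.81; balance after payment €12,668.89.
Month 5: interest €140.41; balance after payment €12,085.29.
Month 6: interest €133.95; balance after payment €11,495.23.
Month 7: interest €127.41; balance after payment €10,898.62.

€10,898.62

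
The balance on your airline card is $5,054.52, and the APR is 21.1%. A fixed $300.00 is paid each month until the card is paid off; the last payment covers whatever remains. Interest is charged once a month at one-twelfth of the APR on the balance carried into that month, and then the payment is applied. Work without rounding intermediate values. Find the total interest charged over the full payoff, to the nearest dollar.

Monthly rate r = 21.1%/12 = 1.75833% = 0.0175833.
Payoff takes n = ⌈−ln(1 − rB₀/P)/ln(1+r)⌉ = ⌈20.156⌉ = 21 payments; the last is $47.21.
Total paid = 20·$300.00 + $47.21 = $6,047.21.
Total interest = total paid − principal = $6,047.21 − $5,054.52 = $992.69.

$993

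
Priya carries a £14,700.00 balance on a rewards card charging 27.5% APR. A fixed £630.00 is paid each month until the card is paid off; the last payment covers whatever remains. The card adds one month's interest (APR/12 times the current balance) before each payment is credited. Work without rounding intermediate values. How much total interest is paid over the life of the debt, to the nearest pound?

£6,575

Monthly rate r = 27.5%/12 = 2.29167% = 0.0229167.
Payoff takes n = ⌈−ln(1 − rB₀/P)/ln(1+r)⌉ = ⌈33.768⌉ = 34 payments; the last is £485.23.
Total paid = 33·£630.00 + £485.23 = £21,275.23.
Total interest = total paid − principal = £21,275.23 − £14,700.00 = £6,575.23.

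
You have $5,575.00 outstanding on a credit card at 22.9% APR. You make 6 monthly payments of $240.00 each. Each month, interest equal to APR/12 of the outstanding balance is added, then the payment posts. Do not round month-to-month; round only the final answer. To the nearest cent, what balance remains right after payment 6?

Monthly rate r = 22.9%/12 = 1.90833% = 0.0190833.
Each month: B ← B·(1+r) − $240.00.
Month 1: interest $106.39; balance after payment $5,441.39.
Month 2: interest $103.84; balance after payment $5,305.23.
Month 3: interest $101.24; balance after payment $5,166.47.
Month 4: interest $98.59; balance after payment $5,025.06.
Month 5: interest $95.89; balance after payment $4,880.96.
Month 6: interest $93.14; balance after payment $4,734.10.

$4,734.10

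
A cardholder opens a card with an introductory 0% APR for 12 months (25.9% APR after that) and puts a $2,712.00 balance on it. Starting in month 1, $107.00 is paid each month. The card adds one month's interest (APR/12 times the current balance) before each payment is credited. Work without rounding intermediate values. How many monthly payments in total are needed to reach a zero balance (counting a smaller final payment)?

Promo months 1–12 at r₀ = 0%/12 = 0; months 13+ at r₁ = 25.9%/12 = 0.0215833.
After month 12 (no interest yet): B = $2,712.00 − 12·$107.00 = $1,428.00.
Then at r₁ with $107.00/mo: n₂ = −ln(1 − r₁·B/P)/ln(1+r₁) ≈ 15.91 → 16 more payments.

28 payments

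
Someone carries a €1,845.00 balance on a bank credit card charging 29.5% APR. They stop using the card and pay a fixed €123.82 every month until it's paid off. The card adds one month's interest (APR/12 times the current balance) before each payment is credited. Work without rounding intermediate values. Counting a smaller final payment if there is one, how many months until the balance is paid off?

19 payments

Monthly rate r = 29.5%/12 = 2.45833% = 0.0245833.
Recurrence: B ← B·(1+r) − €123.82.
Month 1: interest €45.36; balance after payment €1,766.54.
Month 2: interest €43.43; balance after payment €1,686.14.
Closed form: n = −ln(1 − rB₀/P)/ln(1+r) = −ln(0.63369)/ln(1.02458) ≈ 18.784, so the balance reaches zero during payment 19.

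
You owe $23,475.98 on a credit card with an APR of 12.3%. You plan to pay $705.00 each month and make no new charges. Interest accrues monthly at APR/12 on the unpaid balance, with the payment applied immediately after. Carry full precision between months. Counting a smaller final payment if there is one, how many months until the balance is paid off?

Monthly rate r = 12.3%/12 = 1.025% = 0.01025.
Recurrence: B ← B·(1+r) − $705.00.
Month 1: interest $240.63; balance after payment $23,011.61.
Month 2: interest $235.87; balance after payment $22,542.48.
Closed form: n = −ln(1 − rB₀/P)/ln(1+r) = −ln(0.65868)/ln(1.01025) ≈ 40.941, so the balance reaches zero during payment 41.

41 months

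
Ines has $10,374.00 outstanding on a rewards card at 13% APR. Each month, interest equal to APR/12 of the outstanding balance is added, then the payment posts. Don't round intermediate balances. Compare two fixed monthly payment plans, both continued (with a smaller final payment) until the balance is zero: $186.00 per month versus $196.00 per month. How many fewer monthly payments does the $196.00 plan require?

Monthly rate r = 13%/12 = 1.08333% = 0.0108333.
At $186.00/mo: n = ⌈−ln(1 − rB₀/P)/ln(1+r)⌉ = 87 payments (last $4.19); total interest = total paid − $10,374.00 = $5,626.19.
At $196.00/mo: 80 payments (last $12.08); total interest $5,122.08.
Payments saved = 87 − 80 = 7.

7 fewer payments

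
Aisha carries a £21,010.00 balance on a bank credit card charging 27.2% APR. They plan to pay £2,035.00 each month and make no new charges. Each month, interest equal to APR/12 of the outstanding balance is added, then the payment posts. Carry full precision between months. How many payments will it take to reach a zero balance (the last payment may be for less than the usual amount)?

12 payments

Monthly rate r = 27.2%/12 = 2.26667% = 0.0226667.
Recurrence: B ← B·(1+r) − £2,035.00.
Month 1: interest £476.23; balance after payment £19,451.23.
Month 2: interest £440.89; balance after payment £17,857.12.
Closed form: n = −ln(1 − rB₀/P)/ln(1+r) = −ln(0.76598)/ln(1.02267) ≈ 11.894, so the balance reaches zero during payment 12.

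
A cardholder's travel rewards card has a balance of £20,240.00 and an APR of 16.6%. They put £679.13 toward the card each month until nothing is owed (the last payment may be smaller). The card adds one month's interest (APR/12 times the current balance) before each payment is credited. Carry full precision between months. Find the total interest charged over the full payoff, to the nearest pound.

Monthly rate r = 16.6%/12 = 1.38333% = 0.0138333.
Payoff takes n = ⌈−ln(1 − rB₀/P)/ln(1+r)⌉ = ⌈38.686⌉ = 39 payments; the last is £467.05.
Total paid = 38·£679.13 + £467.05 = £26,273.99.
Total interest = total paid − principal = £26,273.99 − £20,240.00 = £6,033.99.

£6,034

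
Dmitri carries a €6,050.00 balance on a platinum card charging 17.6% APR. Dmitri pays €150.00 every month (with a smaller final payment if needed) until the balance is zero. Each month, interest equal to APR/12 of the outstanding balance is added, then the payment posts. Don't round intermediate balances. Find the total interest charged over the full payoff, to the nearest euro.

Monthly rate r = 17.6%/12 = 1.46667% = 0.0146667.
Payoff takes n = ⌈−ln(1 − rB₀/P)/ln(1+r)⌉ = ⌈61.497⌉ = 62 payments; the last is €74.76.
Total paid = 61·€150.00 + €74.76 = €9,224.76.
Total interest = total paid − principal = €9,224.76 − €6,050.00 = €3,174.76.

€3,175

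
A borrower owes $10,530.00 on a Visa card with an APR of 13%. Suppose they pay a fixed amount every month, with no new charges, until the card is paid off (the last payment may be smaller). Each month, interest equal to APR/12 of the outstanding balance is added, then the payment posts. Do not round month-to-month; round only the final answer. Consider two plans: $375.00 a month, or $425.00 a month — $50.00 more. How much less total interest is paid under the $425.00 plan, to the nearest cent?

$295.70

Monthly rate r = 13%/12 = 1.08333% = 0.0108333.
At $375.00/mo: n = ⌈−ln(1 − rB₀/P)/ln(1+r)⌉ = 34 payments (last $248.09); total interest = total paid − $10,530.00 = $2,093.09.
At $425.00/mo: 30 payments (last $2.39); total interest $1,797.39.
Interest saved = $2,093.09 − $1,797.39 = $295.70.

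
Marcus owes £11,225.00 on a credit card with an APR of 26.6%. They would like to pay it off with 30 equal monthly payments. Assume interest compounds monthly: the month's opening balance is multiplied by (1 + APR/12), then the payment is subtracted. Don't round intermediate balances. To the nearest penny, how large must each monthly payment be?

£516.25

Monthly rate r = 26.6%/12 = 2.21667% = 0.0221667.
Level-payment amortization: P = B₀·r / (1 − (1+r)^(−n)) = 11225.00·0.0221667 / (1 − 1.02217^(−30)).
Denominator 1 − (1+r)^(−30) = 0.481977563.
P = 248.821 / 0.481977563 ≈ 516.25.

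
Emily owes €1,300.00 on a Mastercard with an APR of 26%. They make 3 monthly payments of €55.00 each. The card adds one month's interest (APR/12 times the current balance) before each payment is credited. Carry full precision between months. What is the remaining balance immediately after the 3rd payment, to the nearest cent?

Monthly rate r = 26%/12 = 2.16667% = 0.0216667.
Each month: B ← B·(1+r) − €55.00.
Month 1: interest €28.17; balance after payment €1,273.17.
Month 2: interest €27.59; balance after payment €1,245.75.
Month 3: interest €26.99; balance after payment €1,217.74.

€1,217.74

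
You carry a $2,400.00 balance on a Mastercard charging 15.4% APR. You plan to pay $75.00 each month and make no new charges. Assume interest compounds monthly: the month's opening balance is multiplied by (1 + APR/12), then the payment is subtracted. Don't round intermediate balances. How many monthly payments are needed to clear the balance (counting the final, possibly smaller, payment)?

Monthly rate r = 15.4%/12 = 1.28333% = 0.0128333.
Recurrence: B ← B·(1+r) − $75.00.
Month 1: interest $30.80; balance after payment $2,355.80.
Month 2: interest $30.23; balance after payment $2,311.03.
Closed form: n = −ln(1 − rB₀/P)/ln(1+r) = −ln(0.58933)/ln(1.01283) ≈ 41.466, so the balance reaches zero during payment 42.

42 months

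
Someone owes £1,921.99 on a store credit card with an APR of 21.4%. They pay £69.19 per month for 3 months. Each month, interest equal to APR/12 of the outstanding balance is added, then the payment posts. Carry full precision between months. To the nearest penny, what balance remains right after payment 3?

Monthly rate r = 21.4%/12 = 1.78333% = 0.0178333.
Each month: B ← B·(1+r) − £69.19.
Month 1: interest £34.28; balance after payment £1,887.08.
Month 2: interest £33.65; balance after payment £1,851.54.
Month 3: interest £33.02; balance after payment £1,815.37.

£1,815.37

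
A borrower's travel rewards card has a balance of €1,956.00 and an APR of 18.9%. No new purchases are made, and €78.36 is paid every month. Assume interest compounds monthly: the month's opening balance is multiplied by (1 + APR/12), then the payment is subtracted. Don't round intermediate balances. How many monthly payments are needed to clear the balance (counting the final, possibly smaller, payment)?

Monthly rate r = 18.9%/12 = 1.575% = 0.01575.
Recurrence: B ← B·(1+r) − €78.36.
Month 1: interest €30.81; balance after payment €1,908.45.
Month 2: interest €30.06; balance after payment €1,860.15.
Closed form: n = −ln(1 − rB₀/P)/ln(1+r) = −ln(0.60685)/ln(1.01575) ≈ 31.961, so the balance reaches zero during payment 32.

32 payments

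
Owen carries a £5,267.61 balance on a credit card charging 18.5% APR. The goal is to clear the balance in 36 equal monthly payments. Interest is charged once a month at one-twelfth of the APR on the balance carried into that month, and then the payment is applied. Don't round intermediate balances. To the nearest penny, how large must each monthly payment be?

Monthly rate r = 18.5%/12 = 1.54167% = 0.0154167.
Level-payment amortization: P = B₀·r / (1 − (1+r)^(−n)) = 5267.61·0.0154167 / (1 − 1.01542^(−36)).
Denominator 1 − (1+r)^(−36) = 0.423491585.
P = 81.209 / 0.423491585 ≈ 191.76.

£191.76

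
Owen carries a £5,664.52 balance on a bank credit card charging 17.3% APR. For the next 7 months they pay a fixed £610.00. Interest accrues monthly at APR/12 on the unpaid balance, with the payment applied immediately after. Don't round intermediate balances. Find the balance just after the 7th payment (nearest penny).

£1,802.31

Monthly rate r = 17.3%/12 = 1.44167% = 0.0144167.
Each month: B ← B·(1+r) − £610.00.
Month 1: interest £81.66; balance after payment £5,136.18.
Month 2: interest £74.05; balance after payment £4,600.23.
Month 3: interest £66.32; balance after payment £4,056.55.
Month 4: interest £58.48; balance after payment £3,505.03.
Month 5: interest £50.53; balance after payment £2,945.56.
Month 6: interest £42.47; balance after payment £2,378.03.
Month 7: interest £34.28; balance after payment £1,802.31.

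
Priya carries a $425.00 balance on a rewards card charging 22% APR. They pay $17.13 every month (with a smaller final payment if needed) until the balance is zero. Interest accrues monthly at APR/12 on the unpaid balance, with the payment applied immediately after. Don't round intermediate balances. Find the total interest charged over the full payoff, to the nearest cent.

Monthly rate r = 22%/12 = 1.83333% = 0.0183333.
Payoff takes n = ⌈−ln(1 − rB₀/P)/ln(1+r)⌉ = ⌈33.395⌉ = 34 payments; the last is $6.81.
Total paid = 33·$17.13 + $6.81 = $572.10.
Total interest = total paid − principal = $572.10 − $425.00 = $147.10.

$147.10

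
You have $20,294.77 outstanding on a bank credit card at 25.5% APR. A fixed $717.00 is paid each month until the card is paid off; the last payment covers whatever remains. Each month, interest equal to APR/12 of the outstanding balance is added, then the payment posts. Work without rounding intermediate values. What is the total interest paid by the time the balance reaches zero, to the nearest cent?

$11,077.42

Monthly rate r = 25.5%/12 = 2.125% = 0.02125.
Payoff takes n = ⌈−ln(1 − rB₀/P)/ln(1+r)⌉ = ⌈43.753⌉ = 44 payments; the last is $541.19.
Total paid = 43·$717.00 + $541.19 = $31,372.19.
Total interest = total paid − principal = $31,372.19 − $20,294.77 = $11,077.42.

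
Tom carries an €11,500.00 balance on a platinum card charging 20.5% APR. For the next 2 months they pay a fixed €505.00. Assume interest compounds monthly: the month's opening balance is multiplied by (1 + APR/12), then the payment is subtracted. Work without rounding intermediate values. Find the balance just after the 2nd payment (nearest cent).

Monthly rate r = 20.5%/12 = 1.70833% = 0.0170833.
Each month: B ← B·(1+r) − €505.00.
Month 1: interest €196.46; balance after payment €11,191.46.
Month 2: interest €191.19; balance after payment €10,877.65.

€10,877.65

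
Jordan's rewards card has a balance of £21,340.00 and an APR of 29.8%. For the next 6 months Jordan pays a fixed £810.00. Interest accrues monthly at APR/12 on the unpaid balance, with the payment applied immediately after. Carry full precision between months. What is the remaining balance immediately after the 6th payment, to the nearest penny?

Monthly rate r = 29.8%/12 = 2.48333% = 0.0248333.
Each month: B ← B·(1+r) − £810.00.
Month 1: interest £529.94; balance after payment £21,059.94.
Month 2: interest £522.99; balance after payment £20,772.93.
Month 3: interest £515.86; balance after payment £20,478.79.
Month 4: interest £508.56; balance after payment £20,177.35.
Month 5: interest £501.07; balance after payment £19,868.42.
Month 6: interest £493.40; balance after payment £19,551.82.

£19,551.82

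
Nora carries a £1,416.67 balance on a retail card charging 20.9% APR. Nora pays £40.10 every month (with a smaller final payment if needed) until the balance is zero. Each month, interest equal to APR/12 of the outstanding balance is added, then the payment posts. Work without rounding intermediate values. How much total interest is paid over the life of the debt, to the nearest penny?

£801.98

Monthly rate r = 20.9%/12 = 1.74167% = 0.0174167.
Payoff takes n = ⌈−ln(1 − rB₀/P)/ln(1+r)⌉ = ⌈55.326⌉ = 56 payments; the last is £13.15.
Total paid = 55·£40.10 + £13.15 = £2,218.65.
Total interest = total paid − principal = £2,218.65 − £1,416.67 = £801.98.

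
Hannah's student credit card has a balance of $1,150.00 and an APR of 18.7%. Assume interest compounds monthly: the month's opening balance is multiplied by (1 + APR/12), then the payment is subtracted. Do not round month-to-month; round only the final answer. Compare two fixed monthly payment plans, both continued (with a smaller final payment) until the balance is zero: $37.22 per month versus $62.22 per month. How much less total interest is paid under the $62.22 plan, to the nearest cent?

$214.03

Monthly rate r = 18.7%/12 = 1.55833% = 0.0155833.
At $37.22/mo: n = ⌈−ln(1 − rB₀/P)/ln(1+r)⌉ = 43 payments (last $17.72); total interest = total paid − $1,150.00 = $430.96.
At $62.22/mo: 22 payments (last $60.31); total interest $216.93.
Interest saved = $430.96 − $216.93 = $214.03.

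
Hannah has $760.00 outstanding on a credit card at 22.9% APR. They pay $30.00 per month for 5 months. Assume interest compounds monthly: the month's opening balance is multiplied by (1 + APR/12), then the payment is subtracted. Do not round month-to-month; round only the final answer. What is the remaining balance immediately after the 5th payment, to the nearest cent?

Monthly rate r = 22.9%/12 = 1.90833% = 0.0190833.
Each month: B ← B·(1+r) − $30.00.
Month 1: interest $14.50; balance after payment $744.50.
Month 2: interest $14.21; balance after payment $728.71.
Month 3: interest $13.91; balance after payment $712.62.
Month 4: interest $13.60; balance after payment $696.22.
Month 5: interest $13.29; balance after payment $679.50.

$679.50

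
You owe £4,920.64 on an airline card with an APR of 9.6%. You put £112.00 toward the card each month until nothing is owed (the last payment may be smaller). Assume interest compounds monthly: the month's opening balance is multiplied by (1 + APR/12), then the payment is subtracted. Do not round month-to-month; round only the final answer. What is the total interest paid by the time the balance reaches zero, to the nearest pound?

£1,166

Monthly rate r = 9.6%/12 = 0.8% = 0.008.
Payoff takes n = ⌈−ln(1 − rB₀/P)/ln(1+r)⌉ = ⌈54.348⌉ = 55 payments; the last is £39.07.
Total paid = 54·£112.00 + £39.07 = £6,087.07.
Total interest = total paid − principal = £6,087.07 − £4,920.64 = £1,166.43.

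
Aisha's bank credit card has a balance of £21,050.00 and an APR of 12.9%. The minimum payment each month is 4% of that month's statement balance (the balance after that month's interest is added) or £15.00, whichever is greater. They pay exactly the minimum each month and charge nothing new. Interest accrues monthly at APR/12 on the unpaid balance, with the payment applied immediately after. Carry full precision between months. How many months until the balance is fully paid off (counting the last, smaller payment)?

163 months

Monthly rate r = 12.9%/12 = 1.075% = 0.01075.
While 4% of the post-interest balance exceeds £15.00, each month B ← (B·(1+r))·(1 − 0.04), i.e. B shrinks by the factor (1+r)·0.96 = 0.97032.
This holds for months 1–135. Entering month 136 the balance is £360.39; 4% of the post-interest balance is now below £15.00, so the flat £15.00 minimum applies from here.
From month 136 a fixed £15.00 at rate r clears £360.39 in 28 more payments. Total: 135 + 28 = 163 months.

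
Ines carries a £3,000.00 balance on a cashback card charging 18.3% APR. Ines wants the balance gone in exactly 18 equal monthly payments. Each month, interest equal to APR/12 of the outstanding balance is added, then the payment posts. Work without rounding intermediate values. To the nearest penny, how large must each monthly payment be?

£191.85

Monthly rate r = 18.3%/12 = 1.525% = 0.01525.
Level-payment amortization: P = B₀·r / (1 − (1+r)^(−n)) = 3000.00·0.01525 / (1 − 1.01525^(−18)).
Denominator 1 − (1+r)^(−18) = 0.238471725.
P = 45.75 / 0.238471725 ≈ 191.85.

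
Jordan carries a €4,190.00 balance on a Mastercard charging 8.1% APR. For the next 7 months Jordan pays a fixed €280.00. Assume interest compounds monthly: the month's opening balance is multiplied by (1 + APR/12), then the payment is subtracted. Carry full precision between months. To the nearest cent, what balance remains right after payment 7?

€2,391.89

Monthly rate r = 8.1%/12 = 0.675% = 0.00675.
Each month: B ← B·(1+r) − €280.00.
Month 1: interest €28.28; balance after payment €3,938.28.
Month 2: interest €26.58; balance after payment €3,684.87.
Month 3: interest €24.87; balance after payment €3,429.74.
Month 4: interest €23.15; balance after payment €3,172.89.
Month 5: interest €21.42; balance after payment €2,914.31.
Month 6: interest €19.67; balance after payment €2,653.98.
Month 7: interest €17.91; balance after payment €2,391.89.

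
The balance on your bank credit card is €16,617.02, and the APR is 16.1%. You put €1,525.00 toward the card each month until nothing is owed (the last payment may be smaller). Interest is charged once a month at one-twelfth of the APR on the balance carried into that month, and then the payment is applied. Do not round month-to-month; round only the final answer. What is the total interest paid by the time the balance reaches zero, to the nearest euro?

Monthly rate r = 16.1%/12 = 1.34167% = 0.0134167.
Payoff takes n = ⌈−ln(1 − rB₀/P)/ln(1+r)⌉ = ⌈11.859⌉ = 12 payments; the last is €1,311.24.
Total paid = 11·€1,525.00 + €1,311.24 = €18,086.24.
Total interest = total paid − principal = €18,086.24 − €16,617.02 = €1,469.22.

€1,469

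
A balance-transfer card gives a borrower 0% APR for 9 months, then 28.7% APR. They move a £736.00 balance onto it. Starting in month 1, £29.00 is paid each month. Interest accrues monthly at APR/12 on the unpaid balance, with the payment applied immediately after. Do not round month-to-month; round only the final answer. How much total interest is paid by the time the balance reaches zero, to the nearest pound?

Promo months 1–9 at r₀ = 0%/12 = 0; months 10+ at r₁ = 28.7%/12 = 0.0239167.
After month 9 (no interest yet): B = £736.00 − 9·£29.00 = £475.00.
Then at r₁ with £29.00/mo: n₂ = −ln(1 − r₁·B/P)/ln(1+r₁) ≈ 21.03 → 22 more payments.
Total paid = 30·£29.00 + £1.01 = £871.01; interest = £871.01 − £736.00 = £135.01.

£135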